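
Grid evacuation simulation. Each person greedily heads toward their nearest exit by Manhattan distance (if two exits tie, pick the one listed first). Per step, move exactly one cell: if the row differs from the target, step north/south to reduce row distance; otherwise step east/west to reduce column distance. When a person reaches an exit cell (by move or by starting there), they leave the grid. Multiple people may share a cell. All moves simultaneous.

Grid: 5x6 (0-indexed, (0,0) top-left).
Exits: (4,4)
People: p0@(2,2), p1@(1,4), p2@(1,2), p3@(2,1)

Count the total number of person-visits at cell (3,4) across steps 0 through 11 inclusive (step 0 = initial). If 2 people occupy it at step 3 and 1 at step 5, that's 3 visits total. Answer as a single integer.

Step 0: p0@(2,2) p1@(1,4) p2@(1,2) p3@(2,1) -> at (3,4): 0 [-], cum=0
Step 1: p0@(3,2) p1@(2,4) p2@(2,2) p3@(3,1) -> at (3,4): 0 [-], cum=0
Step 2: p0@(4,2) p1@(3,4) p2@(3,2) p3@(4,1) -> at (3,4): 1 [p1], cum=1
Step 3: p0@(4,3) p1@ESC p2@(4,2) p3@(4,2) -> at (3,4): 0 [-], cum=1
Step 4: p0@ESC p1@ESC p2@(4,3) p3@(4,3) -> at (3,4): 0 [-], cum=1
Step 5: p0@ESC p1@ESC p2@ESC p3@ESC -> at (3,4): 0 [-], cum=1
Total visits = 1

Answer: 1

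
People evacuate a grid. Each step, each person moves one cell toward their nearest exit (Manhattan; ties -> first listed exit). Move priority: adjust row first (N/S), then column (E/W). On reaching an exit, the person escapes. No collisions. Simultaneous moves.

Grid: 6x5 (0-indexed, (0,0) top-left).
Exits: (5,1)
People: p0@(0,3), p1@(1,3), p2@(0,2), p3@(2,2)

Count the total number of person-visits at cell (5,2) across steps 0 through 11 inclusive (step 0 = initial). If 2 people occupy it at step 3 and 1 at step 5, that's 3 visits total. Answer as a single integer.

Step 0: p0@(0,3) p1@(1,3) p2@(0,2) p3@(2,2) -> at (5,2): 0 [-], cum=0
Step 1: p0@(1,3) p1@(2,3) p2@(1,2) p3@(3,2) -> at (5,2): 0 [-], cum=0
Step 2: p0@(2,3) p1@(3,3) p2@(2,2) p3@(4,2) -> at (5,2): 0 [-], cum=0
Step 3: p0@(3,3) p1@(4,3) p2@(3,2) p3@(5,2) -> at (5,2): 1 [p3], cum=1
Step 4: p0@(4,3) p1@(5,3) p2@(4,2) p3@ESC -> at (5,2): 0 [-], cum=1
Step 5: p0@(5,3) p1@(5,2) p2@(5,2) p3@ESC -> at (5,2): 2 [p1,p2], cum=3
Step 6: p0@(5,2) p1@ESC p2@ESC p3@ESC -> at (5,2): 1 [p0], cum=4
Step 7: p0@ESC p1@ESC p2@ESC p3@ESC -> at (5,2): 0 [-], cum=4
Total visits = 4

Answer: 4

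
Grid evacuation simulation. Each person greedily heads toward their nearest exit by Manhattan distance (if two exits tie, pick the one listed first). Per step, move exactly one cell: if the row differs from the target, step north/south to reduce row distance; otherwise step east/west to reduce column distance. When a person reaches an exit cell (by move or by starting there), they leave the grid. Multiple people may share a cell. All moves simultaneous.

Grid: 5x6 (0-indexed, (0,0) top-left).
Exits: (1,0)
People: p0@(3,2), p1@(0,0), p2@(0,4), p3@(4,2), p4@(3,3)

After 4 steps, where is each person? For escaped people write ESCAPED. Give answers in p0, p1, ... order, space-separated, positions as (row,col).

Step 1: p0:(3,2)->(2,2) | p1:(0,0)->(1,0)->EXIT | p2:(0,4)->(1,4) | p3:(4,2)->(3,2) | p4:(3,3)->(2,3)
Step 2: p0:(2,2)->(1,2) | p1:escaped | p2:(1,4)->(1,3) | p3:(3,2)->(2,2) | p4:(2,3)->(1,3)
Step 3: p0:(1,2)->(1,1) | p1:escaped | p2:(1,3)->(1,2) | p3:(2,2)->(1,2) | p4:(1,3)->(1,2)
Step 4: p0:(1,1)->(1,0)->EXIT | p1:escaped | p2:(1,2)->(1,1) | p3:(1,2)->(1,1) | p4:(1,2)->(1,1)

ESCAPED ESCAPED (1,1) (1,1) (1,1)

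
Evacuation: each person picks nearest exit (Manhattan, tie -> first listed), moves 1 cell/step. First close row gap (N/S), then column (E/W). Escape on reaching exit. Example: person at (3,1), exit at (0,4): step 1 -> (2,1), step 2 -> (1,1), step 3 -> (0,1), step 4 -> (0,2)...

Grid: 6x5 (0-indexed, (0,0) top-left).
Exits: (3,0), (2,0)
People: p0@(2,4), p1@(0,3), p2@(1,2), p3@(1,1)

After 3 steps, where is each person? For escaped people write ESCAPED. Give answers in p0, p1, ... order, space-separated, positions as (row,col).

Step 1: p0:(2,4)->(2,3) | p1:(0,3)->(1,3) | p2:(1,2)->(2,2) | p3:(1,1)->(2,1)
Step 2: p0:(2,3)->(2,2) | p1:(1,3)->(2,3) | p2:(2,2)->(2,1) | p3:(2,1)->(2,0)->EXIT
Step 3: p0:(2,2)->(2,1) | p1:(2,3)->(2,2) | p2:(2,1)->(2,0)->EXIT | p3:escaped

(2,1) (2,2) ESCAPED ESCAPED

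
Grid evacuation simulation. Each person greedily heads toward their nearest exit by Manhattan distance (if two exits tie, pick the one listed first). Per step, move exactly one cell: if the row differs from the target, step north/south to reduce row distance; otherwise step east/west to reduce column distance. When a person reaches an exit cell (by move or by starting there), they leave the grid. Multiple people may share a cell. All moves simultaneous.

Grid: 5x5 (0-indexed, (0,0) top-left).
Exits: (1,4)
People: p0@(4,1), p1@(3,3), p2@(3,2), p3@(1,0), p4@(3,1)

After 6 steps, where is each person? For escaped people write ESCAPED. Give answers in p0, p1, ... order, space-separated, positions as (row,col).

Step 1: p0:(4,1)->(3,1) | p1:(3,3)->(2,3) | p2:(3,2)->(2,2) | p3:(1,0)->(1,1) | p4:(3,1)->(2,1)
Step 2: p0:(3,1)->(2,1) | p1:(2,3)->(1,3) | p2:(2,2)->(1,2) | p3:(1,1)->(1,2) | p4:(2,1)->(1,1)
Step 3: p0:(2,1)->(1,1) | p1:(1,3)->(1,4)->EXIT | p2:(1,2)->(1,3) | p3:(1,2)->(1,3) | p4:(1,1)->(1,2)
Step 4: p0:(1,1)->(1,2) | p1:escaped | p2:(1,3)->(1,4)->EXIT | p3:(1,3)->(1,4)->EXIT | p4:(1,2)->(1,3)
Step 5: p0:(1,2)->(1,3) | p1:escaped | p2:escaped | p3:escaped | p4:(1,3)->(1,4)->EXIT
Step 6: p0:(1,3)->(1,4)->EXIT | p1:escaped | p2:escaped | p3:escaped | p4:escaped

ESCAPED ESCAPED ESCAPED ESCAPED ESCAPED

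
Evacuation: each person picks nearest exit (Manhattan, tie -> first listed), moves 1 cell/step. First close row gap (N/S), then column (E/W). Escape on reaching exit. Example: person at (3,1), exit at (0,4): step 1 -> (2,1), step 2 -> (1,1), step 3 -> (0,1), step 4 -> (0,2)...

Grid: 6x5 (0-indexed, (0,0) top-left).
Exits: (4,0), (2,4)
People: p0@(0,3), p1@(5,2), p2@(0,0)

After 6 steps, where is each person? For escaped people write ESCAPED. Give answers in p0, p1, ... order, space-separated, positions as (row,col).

Step 1: p0:(0,3)->(1,3) | p1:(5,2)->(4,2) | p2:(0,0)->(1,0)
Step 2: p0:(1,3)->(2,3) | p1:(4,2)->(4,1) | p2:(1,0)->(2,0)
Step 3: p0:(2,3)->(2,4)->EXIT | p1:(4,1)->(4,0)->EXIT | p2:(2,0)->(3,0)
Step 4: p0:escaped | p1:escaped | p2:(3,0)->(4,0)->EXIT

ESCAPED ESCAPED ESCAPED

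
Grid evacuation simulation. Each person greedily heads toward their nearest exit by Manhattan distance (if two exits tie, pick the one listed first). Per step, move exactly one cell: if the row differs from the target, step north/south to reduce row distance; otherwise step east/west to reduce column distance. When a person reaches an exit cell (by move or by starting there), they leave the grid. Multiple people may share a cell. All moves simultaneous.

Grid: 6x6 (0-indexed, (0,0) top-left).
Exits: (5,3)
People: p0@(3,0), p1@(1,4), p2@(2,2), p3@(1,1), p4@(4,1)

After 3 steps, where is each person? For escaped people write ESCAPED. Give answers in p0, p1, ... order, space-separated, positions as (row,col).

Step 1: p0:(3,0)->(4,0) | p1:(1,4)->(2,4) | p2:(2,2)->(3,2) | p3:(1,1)->(2,1) | p4:(4,1)->(5,1)
Step 2: p0:(4,0)->(5,0) | p1:(2,4)->(3,4) | p2:(3,2)->(4,2) | p3:(2,1)->(3,1) | p4:(5,1)->(5,2)
Step 3: p0:(5,0)->(5,1) | p1:(3,4)->(4,4) | p2:(4,2)->(5,2) | p3:(3,1)->(4,1) | p4:(5,2)->(5,3)->EXIT

(5,1) (4,4) (5,2) (4,1) ESCAPED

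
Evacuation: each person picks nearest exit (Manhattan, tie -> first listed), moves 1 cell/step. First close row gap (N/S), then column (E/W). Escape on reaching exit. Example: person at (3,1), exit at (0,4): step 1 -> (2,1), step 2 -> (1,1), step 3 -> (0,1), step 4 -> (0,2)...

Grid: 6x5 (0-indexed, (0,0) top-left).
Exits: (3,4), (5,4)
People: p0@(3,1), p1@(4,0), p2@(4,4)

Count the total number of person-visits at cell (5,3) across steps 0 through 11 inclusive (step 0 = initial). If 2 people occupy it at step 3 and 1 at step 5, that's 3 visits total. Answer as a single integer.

Answer: 0

Derivation:
Step 0: p0@(3,1) p1@(4,0) p2@(4,4) -> at (5,3): 0 [-], cum=0
Step 1: p0@(3,2) p1@(3,0) p2@ESC -> at (5,3): 0 [-], cum=0
Step 2: p0@(3,3) p1@(3,1) p2@ESC -> at (5,3): 0 [-], cum=0
Step 3: p0@ESC p1@(3,2) p2@ESC -> at (5,3): 0 [-], cum=0
Step 4: p0@ESC p1@(3,3) p2@ESC -> at (5,3): 0 [-], cum=0
Step 5: p0@ESC p1@ESC p2@ESC -> at (5,3): 0 [-], cum=0
Total visits = 0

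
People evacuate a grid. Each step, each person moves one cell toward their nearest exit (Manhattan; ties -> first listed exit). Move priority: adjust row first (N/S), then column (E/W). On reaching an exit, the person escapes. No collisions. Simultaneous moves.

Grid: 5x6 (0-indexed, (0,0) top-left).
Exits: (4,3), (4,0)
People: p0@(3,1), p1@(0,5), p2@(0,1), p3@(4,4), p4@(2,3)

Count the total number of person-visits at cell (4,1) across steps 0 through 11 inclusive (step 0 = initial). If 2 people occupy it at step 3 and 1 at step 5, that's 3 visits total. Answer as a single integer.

Answer: 2

Derivation:
Step 0: p0@(3,1) p1@(0,5) p2@(0,1) p3@(4,4) p4@(2,3) -> at (4,1): 0 [-], cum=0
Step 1: p0@(4,1) p1@(1,5) p2@(1,1) p3@ESC p4@(3,3) -> at (4,1): 1 [p0], cum=1
Step 2: p0@ESC p1@(2,5) p2@(2,1) p3@ESC p4@ESC -> at (4,1): 0 [-], cum=1
Step 3: p0@ESC p1@(3,5) p2@(3,1) p3@ESC p4@ESC -> at (4,1): 0 [-], cum=1
Step 4: p0@ESC p1@(4,5) p2@(4,1) p3@ESC p4@ESC -> at (4,1): 1 [p2], cum=2
Step 5: p0@ESC p1@(4,4) p2@ESC p3@ESC p4@ESC -> at (4,1): 0 [-], cum=2
Step 6: p0@ESC p1@ESC p2@ESC p3@ESC p4@ESC -> at (4,1): 0 [-], cum=2
Total visits = 2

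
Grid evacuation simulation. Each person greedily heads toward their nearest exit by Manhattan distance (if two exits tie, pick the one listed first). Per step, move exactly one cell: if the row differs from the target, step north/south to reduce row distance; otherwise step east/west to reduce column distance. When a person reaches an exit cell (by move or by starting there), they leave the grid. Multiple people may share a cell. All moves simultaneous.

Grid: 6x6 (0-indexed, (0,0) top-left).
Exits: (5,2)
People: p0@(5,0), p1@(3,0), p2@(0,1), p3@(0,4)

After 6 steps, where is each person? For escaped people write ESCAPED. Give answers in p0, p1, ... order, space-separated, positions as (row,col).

Step 1: p0:(5,0)->(5,1) | p1:(3,0)->(4,0) | p2:(0,1)->(1,1) | p3:(0,4)->(1,4)
Step 2: p0:(5,1)->(5,2)->EXIT | p1:(4,0)->(5,0) | p2:(1,1)->(2,1) | p3:(1,4)->(2,4)
Step 3: p0:escaped | p1:(5,0)->(5,1) | p2:(2,1)->(3,1) | p3:(2,4)->(3,4)
Step 4: p0:escaped | p1:(5,1)->(5,2)->EXIT | p2:(3,1)->(4,1) | p3:(3,4)->(4,4)
Step 5: p0:escaped | p1:escaped | p2:(4,1)->(5,1) | p3:(4,4)->(5,4)
Step 6: p0:escaped | p1:escaped | p2:(5,1)->(5,2)->EXIT | p3:(5,4)->(5,3)

ESCAPED ESCAPED ESCAPED (5,3)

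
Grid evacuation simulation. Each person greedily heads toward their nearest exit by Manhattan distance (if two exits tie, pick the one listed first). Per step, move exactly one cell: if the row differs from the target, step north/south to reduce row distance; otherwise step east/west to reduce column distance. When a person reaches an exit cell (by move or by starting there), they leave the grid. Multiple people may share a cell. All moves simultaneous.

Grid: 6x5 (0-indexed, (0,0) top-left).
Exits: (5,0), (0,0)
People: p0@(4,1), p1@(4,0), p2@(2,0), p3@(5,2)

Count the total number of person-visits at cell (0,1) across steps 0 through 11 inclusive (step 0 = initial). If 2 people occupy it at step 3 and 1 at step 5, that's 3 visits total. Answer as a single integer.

Step 0: p0@(4,1) p1@(4,0) p2@(2,0) p3@(5,2) -> at (0,1): 0 [-], cum=0
Step 1: p0@(5,1) p1@ESC p2@(1,0) p3@(5,1) -> at (0,1): 0 [-], cum=0
Step 2: p0@ESC p1@ESC p2@ESC p3@ESC -> at (0,1): 0 [-], cum=0
Total visits = 0

Answer: 0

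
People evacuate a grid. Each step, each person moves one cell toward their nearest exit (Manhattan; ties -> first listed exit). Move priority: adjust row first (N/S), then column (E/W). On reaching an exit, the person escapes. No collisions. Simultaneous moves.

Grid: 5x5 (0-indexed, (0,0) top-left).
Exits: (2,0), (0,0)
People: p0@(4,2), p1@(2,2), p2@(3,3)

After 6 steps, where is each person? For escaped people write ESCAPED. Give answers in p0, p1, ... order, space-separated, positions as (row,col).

Step 1: p0:(4,2)->(3,2) | p1:(2,2)->(2,1) | p2:(3,3)->(2,3)
Step 2: p0:(3,2)->(2,2) | p1:(2,1)->(2,0)->EXIT | p2:(2,3)->(2,2)
Step 3: p0:(2,2)->(2,1) | p1:escaped | p2:(2,2)->(2,1)
Step 4: p0:(2,1)->(2,0)->EXIT | p1:escaped | p2:(2,1)->(2,0)->EXIT

ESCAPED ESCAPED ESCAPED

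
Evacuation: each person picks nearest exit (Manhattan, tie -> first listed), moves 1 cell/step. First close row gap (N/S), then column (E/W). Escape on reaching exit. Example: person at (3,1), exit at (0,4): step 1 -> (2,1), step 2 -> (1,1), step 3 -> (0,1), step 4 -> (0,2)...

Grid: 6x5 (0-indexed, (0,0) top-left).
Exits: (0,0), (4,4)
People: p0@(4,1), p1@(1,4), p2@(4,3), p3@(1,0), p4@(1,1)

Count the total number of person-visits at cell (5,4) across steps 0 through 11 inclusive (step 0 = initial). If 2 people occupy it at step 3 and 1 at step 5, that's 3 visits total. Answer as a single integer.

Answer: 0

Derivation:
Step 0: p0@(4,1) p1@(1,4) p2@(4,3) p3@(1,0) p4@(1,1) -> at (5,4): 0 [-], cum=0
Step 1: p0@(4,2) p1@(2,4) p2@ESC p3@ESC p4@(0,1) -> at (5,4): 0 [-], cum=0
Step 2: p0@(4,3) p1@(3,4) p2@ESC p3@ESC p4@ESC -> at (5,4): 0 [-], cum=0
Step 3: p0@ESC p1@ESC p2@ESC p3@ESC p4@ESC -> at (5,4): 0 [-], cum=0
Total visits = 0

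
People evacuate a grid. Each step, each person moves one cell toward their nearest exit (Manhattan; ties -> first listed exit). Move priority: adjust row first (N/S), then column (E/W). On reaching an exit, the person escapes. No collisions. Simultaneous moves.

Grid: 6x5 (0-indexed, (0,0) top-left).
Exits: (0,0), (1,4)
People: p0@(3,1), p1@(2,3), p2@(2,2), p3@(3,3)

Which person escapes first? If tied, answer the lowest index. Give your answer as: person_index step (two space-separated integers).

Answer: 1 2

Derivation:
Step 1: p0:(3,1)->(2,1) | p1:(2,3)->(1,3) | p2:(2,2)->(1,2) | p3:(3,3)->(2,3)
Step 2: p0:(2,1)->(1,1) | p1:(1,3)->(1,4)->EXIT | p2:(1,2)->(1,3) | p3:(2,3)->(1,3)
Step 3: p0:(1,1)->(0,1) | p1:escaped | p2:(1,3)->(1,4)->EXIT | p3:(1,3)->(1,4)->EXIT
Step 4: p0:(0,1)->(0,0)->EXIT | p1:escaped | p2:escaped | p3:escaped
Exit steps: [4, 2, 3, 3]
First to escape: p1 at step 2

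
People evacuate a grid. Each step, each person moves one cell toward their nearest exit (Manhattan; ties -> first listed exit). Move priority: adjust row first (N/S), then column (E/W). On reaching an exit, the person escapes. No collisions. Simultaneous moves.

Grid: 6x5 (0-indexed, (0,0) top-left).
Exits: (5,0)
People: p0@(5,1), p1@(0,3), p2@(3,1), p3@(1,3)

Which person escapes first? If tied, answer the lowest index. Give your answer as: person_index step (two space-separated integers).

Answer: 0 1

Derivation:
Step 1: p0:(5,1)->(5,0)->EXIT | p1:(0,3)->(1,3) | p2:(3,1)->(4,1) | p3:(1,3)->(2,3)
Step 2: p0:escaped | p1:(1,3)->(2,3) | p2:(4,1)->(5,1) | p3:(2,3)->(3,3)
Step 3: p0:escaped | p1:(2,3)->(3,3) | p2:(5,1)->(5,0)->EXIT | p3:(3,3)->(4,3)
Step 4: p0:escaped | p1:(3,3)->(4,3) | p2:escaped | p3:(4,3)->(5,3)
Step 5: p0:escaped | p1:(4,3)->(5,3) | p2:escaped | p3:(5,3)->(5,2)
Step 6: p0:escaped | p1:(5,3)->(5,2) | p2:escaped | p3:(5,2)->(5,1)
Step 7: p0:escaped | p1:(5,2)->(5,1) | p2:escaped | p3:(5,1)->(5,0)->EXIT
Step 8: p0:escaped | p1:(5,1)->(5,0)->EXIT | p2:escaped | p3:escaped
Exit steps: [1, 8, 3, 7]
First to escape: p0 at step 1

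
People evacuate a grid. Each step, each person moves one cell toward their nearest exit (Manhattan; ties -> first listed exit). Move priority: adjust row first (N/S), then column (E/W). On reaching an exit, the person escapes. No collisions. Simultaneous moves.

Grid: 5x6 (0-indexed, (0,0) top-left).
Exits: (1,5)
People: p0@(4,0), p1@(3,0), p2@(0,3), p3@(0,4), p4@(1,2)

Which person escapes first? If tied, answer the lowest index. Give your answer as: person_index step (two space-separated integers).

Answer: 3 2

Derivation:
Step 1: p0:(4,0)->(3,0) | p1:(3,0)->(2,0) | p2:(0,3)->(1,3) | p3:(0,4)->(1,4) | p4:(1,2)->(1,3)
Step 2: p0:(3,0)->(2,0) | p1:(2,0)->(1,0) | p2:(1,3)->(1,4) | p3:(1,4)->(1,5)->EXIT | p4:(1,3)->(1,4)
Step 3: p0:(2,0)->(1,0) | p1:(1,0)->(1,1) | p2:(1,4)->(1,5)->EXIT | p3:escaped | p4:(1,4)->(1,5)->EXIT
Step 4: p0:(1,0)->(1,1) | p1:(1,1)->(1,2) | p2:escaped | p3:escaped | p4:escaped
Step 5: p0:(1,1)->(1,2) | p1:(1,2)->(1,3) | p2:escaped | p3:escaped | p4:escaped
Step 6: p0:(1,2)->(1,3) | p1:(1,3)->(1,4) | p2:escaped | p3:escaped | p4:escaped
Step 7: p0:(1,3)->(1,4) | p1:(1,4)->(1,5)->EXIT | p2:escaped | p3:escaped | p4:escaped
Step 8: p0:(1,4)->(1,5)->EXIT | p1:escaped | p2:escaped | p3:escaped | p4:escaped
Exit steps: [8, 7, 3, 2, 3]
First to escape: p3 at step 2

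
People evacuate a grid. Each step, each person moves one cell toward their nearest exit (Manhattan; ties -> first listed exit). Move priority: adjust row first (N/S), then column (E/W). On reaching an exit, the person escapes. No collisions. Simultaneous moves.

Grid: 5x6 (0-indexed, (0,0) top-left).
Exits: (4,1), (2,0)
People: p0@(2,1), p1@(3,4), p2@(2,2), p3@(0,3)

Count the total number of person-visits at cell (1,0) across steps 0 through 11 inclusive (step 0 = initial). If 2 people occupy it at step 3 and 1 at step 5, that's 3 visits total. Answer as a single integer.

Answer: 0

Derivation:
Step 0: p0@(2,1) p1@(3,4) p2@(2,2) p3@(0,3) -> at (1,0): 0 [-], cum=0
Step 1: p0@ESC p1@(4,4) p2@(2,1) p3@(1,3) -> at (1,0): 0 [-], cum=0
Step 2: p0@ESC p1@(4,3) p2@ESC p3@(2,3) -> at (1,0): 0 [-], cum=0
Step 3: p0@ESC p1@(4,2) p2@ESC p3@(2,2) -> at (1,0): 0 [-], cum=0
Step 4: p0@ESC p1@ESC p2@ESC p3@(2,1) -> at (1,0): 0 [-], cum=0
Step 5: p0@ESC p1@ESC p2@ESC p3@ESC -> at (1,0): 0 [-], cum=0
Total visits = 0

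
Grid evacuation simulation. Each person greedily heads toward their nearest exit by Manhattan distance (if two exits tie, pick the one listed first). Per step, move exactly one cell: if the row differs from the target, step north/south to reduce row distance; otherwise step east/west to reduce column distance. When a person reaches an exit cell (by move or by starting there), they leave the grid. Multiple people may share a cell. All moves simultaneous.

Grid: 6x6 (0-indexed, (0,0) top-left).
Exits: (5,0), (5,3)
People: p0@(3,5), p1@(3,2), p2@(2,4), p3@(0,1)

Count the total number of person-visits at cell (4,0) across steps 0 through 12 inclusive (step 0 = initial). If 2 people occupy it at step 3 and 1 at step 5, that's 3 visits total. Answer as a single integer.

Answer: 0

Derivation:
Step 0: p0@(3,5) p1@(3,2) p2@(2,4) p3@(0,1) -> at (4,0): 0 [-], cum=0
Step 1: p0@(4,5) p1@(4,2) p2@(3,4) p3@(1,1) -> at (4,0): 0 [-], cum=0
Step 2: p0@(5,5) p1@(5,2) p2@(4,4) p3@(2,1) -> at (4,0): 0 [-], cum=0
Step 3: p0@(5,4) p1@ESC p2@(5,4) p3@(3,1) -> at (4,0): 0 [-], cum=0
Step 4: p0@ESC p1@ESC p2@ESC p3@(4,1) -> at (4,0): 0 [-], cum=0
Step 5: p0@ESC p1@ESC p2@ESC p3@(5,1) -> at (4,0): 0 [-], cum=0
Step 6: p0@ESC p1@ESC p2@ESC p3@ESC -> at (4,0): 0 [-], cum=0
Total visits = 0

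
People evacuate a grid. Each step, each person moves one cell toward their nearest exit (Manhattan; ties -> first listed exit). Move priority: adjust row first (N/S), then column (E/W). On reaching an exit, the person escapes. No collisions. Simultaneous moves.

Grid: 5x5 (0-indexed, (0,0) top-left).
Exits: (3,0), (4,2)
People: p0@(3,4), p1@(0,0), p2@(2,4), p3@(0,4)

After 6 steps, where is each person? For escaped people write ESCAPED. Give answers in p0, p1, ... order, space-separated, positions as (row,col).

Step 1: p0:(3,4)->(4,4) | p1:(0,0)->(1,0) | p2:(2,4)->(3,4) | p3:(0,4)->(1,4)
Step 2: p0:(4,4)->(4,3) | p1:(1,0)->(2,0) | p2:(3,4)->(4,4) | p3:(1,4)->(2,4)
Step 3: p0:(4,3)->(4,2)->EXIT | p1:(2,0)->(3,0)->EXIT | p2:(4,4)->(4,3) | p3:(2,4)->(3,4)
Step 4: p0:escaped | p1:escaped | p2:(4,3)->(4,2)->EXIT | p3:(3,4)->(4,4)
Step 5: p0:escaped | p1:escaped | p2:escaped | p3:(4,4)->(4,3)
Step 6: p0:escaped | p1:escaped | p2:escaped | p3:(4,3)->(4,2)->EXIT

ESCAPED ESCAPED ESCAPED ESCAPED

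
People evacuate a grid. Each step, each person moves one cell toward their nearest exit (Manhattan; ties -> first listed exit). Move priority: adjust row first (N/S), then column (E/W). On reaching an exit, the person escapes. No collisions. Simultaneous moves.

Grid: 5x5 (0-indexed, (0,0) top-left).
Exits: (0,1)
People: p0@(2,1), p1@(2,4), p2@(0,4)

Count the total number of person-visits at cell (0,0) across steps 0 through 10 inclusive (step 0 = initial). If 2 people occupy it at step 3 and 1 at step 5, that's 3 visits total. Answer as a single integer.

Step 0: p0@(2,1) p1@(2,4) p2@(0,4) -> at (0,0): 0 [-], cum=0
Step 1: p0@(1,1) p1@(1,4) p2@(0,3) -> at (0,0): 0 [-], cum=0
Step 2: p0@ESC p1@(0,4) p2@(0,2) -> at (0,0): 0 [-], cum=0
Step 3: p0@ESC p1@(0,3) p2@ESC -> at (0,0): 0 [-], cum=0
Step 4: p0@ESC p1@(0,2) p2@ESC -> at (0,0): 0 [-], cum=0
Step 5: p0@ESC p1@ESC p2@ESC -> at (0,0): 0 [-], cum=0
Total visits = 0

Answer: 0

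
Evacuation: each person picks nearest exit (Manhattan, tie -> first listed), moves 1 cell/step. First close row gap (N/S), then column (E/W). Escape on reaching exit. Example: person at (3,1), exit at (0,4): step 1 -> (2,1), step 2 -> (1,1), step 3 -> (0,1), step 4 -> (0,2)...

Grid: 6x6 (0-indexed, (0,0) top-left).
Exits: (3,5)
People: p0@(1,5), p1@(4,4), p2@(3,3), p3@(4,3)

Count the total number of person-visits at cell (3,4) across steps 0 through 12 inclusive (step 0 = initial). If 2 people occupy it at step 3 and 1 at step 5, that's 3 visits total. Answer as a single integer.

Answer: 3

Derivation:
Step 0: p0@(1,5) p1@(4,4) p2@(3,3) p3@(4,3) -> at (3,4): 0 [-], cum=0
Step 1: p0@(2,5) p1@(3,4) p2@(3,4) p3@(3,3) -> at (3,4): 2 [p1,p2], cum=2
Step 2: p0@ESC p1@ESC p2@ESC p3@(3,4) -> at (3,4): 1 [p3], cum=3
Step 3: p0@ESC p1@ESC p2@ESC p3@ESC -> at (3,4): 0 [-], cum=3
Total visits = 3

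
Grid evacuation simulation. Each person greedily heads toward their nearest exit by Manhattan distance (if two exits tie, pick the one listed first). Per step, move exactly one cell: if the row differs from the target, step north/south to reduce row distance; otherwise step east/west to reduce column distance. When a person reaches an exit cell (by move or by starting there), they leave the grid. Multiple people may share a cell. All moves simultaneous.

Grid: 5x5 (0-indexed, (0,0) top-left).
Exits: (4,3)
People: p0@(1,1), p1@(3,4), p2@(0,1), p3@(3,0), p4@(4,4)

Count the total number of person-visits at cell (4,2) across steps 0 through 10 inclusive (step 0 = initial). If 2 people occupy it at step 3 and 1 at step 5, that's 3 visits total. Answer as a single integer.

Step 0: p0@(1,1) p1@(3,4) p2@(0,1) p3@(3,0) p4@(4,4) -> at (4,2): 0 [-], cum=0
Step 1: p0@(2,1) p1@(4,4) p2@(1,1) p3@(4,0) p4@ESC -> at (4,2): 0 [-], cum=0
Step 2: p0@(3,1) p1@ESC p2@(2,1) p3@(4,1) p4@ESC -> at (4,2): 0 [-], cum=0
Step 3: p0@(4,1) p1@ESC p2@(3,1) p3@(4,2) p4@ESC -> at (4,2): 1 [p3], cum=1
Step 4: p0@(4,2) p1@ESC p2@(4,1) p3@ESC p4@ESC -> at (4,2): 1 [p0], cum=2
Step 5: p0@ESC p1@ESC p2@(4,2) p3@ESC p4@ESC -> at (4,2): 1 [p2], cum=3
Step 6: p0@ESC p1@ESC p2@ESC p3@ESC p4@ESC -> at (4,2): 0 [-], cum=3
Total visits = 3

Answer: 3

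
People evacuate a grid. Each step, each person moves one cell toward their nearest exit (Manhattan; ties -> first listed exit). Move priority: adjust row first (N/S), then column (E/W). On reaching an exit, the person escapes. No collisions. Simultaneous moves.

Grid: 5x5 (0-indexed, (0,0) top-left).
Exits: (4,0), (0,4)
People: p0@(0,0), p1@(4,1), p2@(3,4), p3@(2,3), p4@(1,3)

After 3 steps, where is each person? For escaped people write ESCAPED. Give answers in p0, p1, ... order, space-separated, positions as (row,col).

Step 1: p0:(0,0)->(1,0) | p1:(4,1)->(4,0)->EXIT | p2:(3,4)->(2,4) | p3:(2,3)->(1,3) | p4:(1,3)->(0,3)
Step 2: p0:(1,0)->(2,0) | p1:escaped | p2:(2,4)->(1,4) | p3:(1,3)->(0,3) | p4:(0,3)->(0,4)->EXIT
Step 3: p0:(2,0)->(3,0) | p1:escaped | p2:(1,4)->(0,4)->EXIT | p3:(0,3)->(0,4)->EXIT | p4:escaped

(3,0) ESCAPED ESCAPED ESCAPED ESCAPED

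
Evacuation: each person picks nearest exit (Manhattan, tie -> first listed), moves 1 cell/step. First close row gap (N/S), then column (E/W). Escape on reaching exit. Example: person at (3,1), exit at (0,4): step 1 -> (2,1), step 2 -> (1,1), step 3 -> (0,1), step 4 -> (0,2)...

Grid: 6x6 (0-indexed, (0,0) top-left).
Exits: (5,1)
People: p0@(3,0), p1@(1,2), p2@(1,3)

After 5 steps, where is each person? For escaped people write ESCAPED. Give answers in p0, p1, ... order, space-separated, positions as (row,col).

Step 1: p0:(3,0)->(4,0) | p1:(1,2)->(2,2) | p2:(1,3)->(2,3)
Step 2: p0:(4,0)->(5,0) | p1:(2,2)->(3,2) | p2:(2,3)->(3,3)
Step 3: p0:(5,0)->(5,1)->EXIT | p1:(3,2)->(4,2) | p2:(3,3)->(4,3)
Step 4: p0:escaped | p1:(4,2)->(5,2) | p2:(4,3)->(5,3)
Step 5: p0:escaped | p1:(5,2)->(5,1)->EXIT | p2:(5,3)->(5,2)

ESCAPED ESCAPED (5,2)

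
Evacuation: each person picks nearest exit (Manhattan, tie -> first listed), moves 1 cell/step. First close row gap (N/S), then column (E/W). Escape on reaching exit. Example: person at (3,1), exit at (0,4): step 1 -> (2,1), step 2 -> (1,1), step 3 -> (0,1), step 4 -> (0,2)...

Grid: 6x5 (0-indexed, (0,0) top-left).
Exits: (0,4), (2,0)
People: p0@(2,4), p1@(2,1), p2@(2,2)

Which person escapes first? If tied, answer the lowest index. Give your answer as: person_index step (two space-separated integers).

Step 1: p0:(2,4)->(1,4) | p1:(2,1)->(2,0)->EXIT | p2:(2,2)->(2,1)
Step 2: p0:(1,4)->(0,4)->EXIT | p1:escaped | p2:(2,1)->(2,0)->EXIT
Exit steps: [2, 1, 2]
First to escape: p1 at step 1

Answer: 1 1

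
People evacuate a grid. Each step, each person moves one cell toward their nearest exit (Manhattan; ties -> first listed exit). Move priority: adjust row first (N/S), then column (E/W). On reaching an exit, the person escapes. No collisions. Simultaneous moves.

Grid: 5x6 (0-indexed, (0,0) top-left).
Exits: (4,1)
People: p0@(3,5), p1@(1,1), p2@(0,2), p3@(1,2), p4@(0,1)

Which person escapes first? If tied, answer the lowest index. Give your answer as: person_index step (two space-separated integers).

Answer: 1 3

Derivation:
Step 1: p0:(3,5)->(4,5) | p1:(1,1)->(2,1) | p2:(0,2)->(1,2) | p3:(1,2)->(2,2) | p4:(0,1)->(1,1)
Step 2: p0:(4,5)->(4,4) | p1:(2,1)->(3,1) | p2:(1,2)->(2,2) | p3:(2,2)->(3,2) | p4:(1,1)->(2,1)
Step 3: p0:(4,4)->(4,3) | p1:(3,1)->(4,1)->EXIT | p2:(2,2)->(3,2) | p3:(3,2)->(4,2) | p4:(2,1)->(3,1)
Step 4: p0:(4,3)->(4,2) | p1:escaped | p2:(3,2)->(4,2) | p3:(4,2)->(4,1)->EXIT | p4:(3,1)->(4,1)->EXIT
Step 5: p0:(4,2)->(4,1)->EXIT | p1:escaped | p2:(4,2)->(4,1)->EXIT | p3:escaped | p4:escaped
Exit steps: [5, 3, 5, 4, 4]
First to escape: p1 at step 3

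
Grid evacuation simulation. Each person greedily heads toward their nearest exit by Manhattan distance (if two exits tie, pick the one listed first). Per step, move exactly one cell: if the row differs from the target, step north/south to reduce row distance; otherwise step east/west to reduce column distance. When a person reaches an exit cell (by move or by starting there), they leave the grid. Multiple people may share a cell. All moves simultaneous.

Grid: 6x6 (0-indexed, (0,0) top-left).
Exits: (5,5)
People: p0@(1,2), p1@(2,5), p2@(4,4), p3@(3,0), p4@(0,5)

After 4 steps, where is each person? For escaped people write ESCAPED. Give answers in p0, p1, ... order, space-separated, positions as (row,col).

Step 1: p0:(1,2)->(2,2) | p1:(2,5)->(3,5) | p2:(4,4)->(5,4) | p3:(3,0)->(4,0) | p4:(0,5)->(1,5)
Step 2: p0:(2,2)->(3,2) | p1:(3,5)->(4,5) | p2:(5,4)->(5,5)->EXIT | p3:(4,0)->(5,0) | p4:(1,5)->(2,5)
Step 3: p0:(3,2)->(4,2) | p1:(4,5)->(5,5)->EXIT | p2:escaped | p3:(5,0)->(5,1) | p4:(2,5)->(3,5)
Step 4: p0:(4,2)->(5,2) | p1:escaped | p2:escaped | p3:(5,1)->(5,2) | p4:(3,5)->(4,5)

(5,2) ESCAPED ESCAPED (5,2) (4,5)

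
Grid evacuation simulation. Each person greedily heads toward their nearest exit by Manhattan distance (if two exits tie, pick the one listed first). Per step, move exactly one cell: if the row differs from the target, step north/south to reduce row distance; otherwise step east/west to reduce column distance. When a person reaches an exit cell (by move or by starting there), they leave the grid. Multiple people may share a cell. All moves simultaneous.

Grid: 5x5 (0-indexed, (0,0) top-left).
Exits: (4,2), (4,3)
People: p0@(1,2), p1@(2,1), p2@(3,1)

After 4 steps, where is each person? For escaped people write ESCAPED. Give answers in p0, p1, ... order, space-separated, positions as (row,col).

Step 1: p0:(1,2)->(2,2) | p1:(2,1)->(3,1) | p2:(3,1)->(4,1)
Step 2: p0:(2,2)->(3,2) | p1:(3,1)->(4,1) | p2:(4,1)->(4,2)->EXIT
Step 3: p0:(3,2)->(4,2)->EXIT | p1:(4,1)->(4,2)->EXIT | p2:escaped

ESCAPED ESCAPED ESCAPED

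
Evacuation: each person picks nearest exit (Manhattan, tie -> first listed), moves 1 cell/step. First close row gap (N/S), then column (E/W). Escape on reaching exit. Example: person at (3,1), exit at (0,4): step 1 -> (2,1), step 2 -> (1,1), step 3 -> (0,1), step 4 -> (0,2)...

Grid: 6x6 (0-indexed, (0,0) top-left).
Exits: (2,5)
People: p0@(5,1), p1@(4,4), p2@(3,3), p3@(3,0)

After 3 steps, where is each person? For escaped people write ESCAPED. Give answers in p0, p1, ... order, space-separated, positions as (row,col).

Step 1: p0:(5,1)->(4,1) | p1:(4,4)->(3,4) | p2:(3,3)->(2,3) | p3:(3,0)->(2,0)
Step 2: p0:(4,1)->(3,1) | p1:(3,4)->(2,4) | p2:(2,3)->(2,4) | p3:(2,0)->(2,1)
Step 3: p0:(3,1)->(2,1) | p1:(2,4)->(2,5)->EXIT | p2:(2,4)->(2,5)->EXIT | p3:(2,1)->(2,2)

(2,1) ESCAPED ESCAPED (2,2)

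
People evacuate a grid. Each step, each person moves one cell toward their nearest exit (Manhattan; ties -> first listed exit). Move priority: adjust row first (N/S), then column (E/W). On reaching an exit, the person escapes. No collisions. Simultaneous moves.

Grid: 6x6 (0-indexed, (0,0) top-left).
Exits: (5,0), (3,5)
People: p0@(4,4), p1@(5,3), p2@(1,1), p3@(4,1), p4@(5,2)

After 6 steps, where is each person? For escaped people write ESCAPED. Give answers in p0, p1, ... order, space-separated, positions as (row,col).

Step 1: p0:(4,4)->(3,4) | p1:(5,3)->(5,2) | p2:(1,1)->(2,1) | p3:(4,1)->(5,1) | p4:(5,2)->(5,1)
Step 2: p0:(3,4)->(3,5)->EXIT | p1:(5,2)->(5,1) | p2:(2,1)->(3,1) | p3:(5,1)->(5,0)->EXIT | p4:(5,1)->(5,0)->EXIT
Step 3: p0:escaped | p1:(5,1)->(5,0)->EXIT | p2:(3,1)->(4,1) | p3:escaped | p4:escaped
Step 4: p0:escaped | p1:escaped | p2:(4,1)->(5,1) | p3:escaped | p4:escaped
Step 5: p0:escaped | p1:escaped | p2:(5,1)->(5,0)->EXIT | p3:escaped | p4:escaped

ESCAPED ESCAPED ESCAPED ESCAPED ESCAPED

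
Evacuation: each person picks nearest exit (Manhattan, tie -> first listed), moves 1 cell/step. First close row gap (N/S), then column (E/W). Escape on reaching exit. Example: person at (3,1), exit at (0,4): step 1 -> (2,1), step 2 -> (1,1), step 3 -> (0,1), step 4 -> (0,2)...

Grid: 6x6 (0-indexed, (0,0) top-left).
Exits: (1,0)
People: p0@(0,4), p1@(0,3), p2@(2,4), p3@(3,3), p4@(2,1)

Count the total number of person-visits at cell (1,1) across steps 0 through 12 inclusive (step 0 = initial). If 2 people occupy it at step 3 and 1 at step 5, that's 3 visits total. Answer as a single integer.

Step 0: p0@(0,4) p1@(0,3) p2@(2,4) p3@(3,3) p4@(2,1) -> at (1,1): 0 [-], cum=0
Step 1: p0@(1,4) p1@(1,3) p2@(1,4) p3@(2,3) p4@(1,1) -> at (1,1): 1 [p4], cum=1
Step 2: p0@(1,3) p1@(1,2) p2@(1,3) p3@(1,3) p4@ESC -> at (1,1): 0 [-], cum=1
Step 3: p0@(1,2) p1@(1,1) p2@(1,2) p3@(1,2) p4@ESC -> at (1,1): 1 [p1], cum=2
Step 4: p0@(1,1) p1@ESC p2@(1,1) p3@(1,1) p4@ESC -> at (1,1): 3 [p0,p2,p3], cum=5
Step 5: p0@ESC p1@ESC p2@ESC p3@ESC p4@ESC -> at (1,1): 0 [-], cum=5
Total visits = 5

Answer: 5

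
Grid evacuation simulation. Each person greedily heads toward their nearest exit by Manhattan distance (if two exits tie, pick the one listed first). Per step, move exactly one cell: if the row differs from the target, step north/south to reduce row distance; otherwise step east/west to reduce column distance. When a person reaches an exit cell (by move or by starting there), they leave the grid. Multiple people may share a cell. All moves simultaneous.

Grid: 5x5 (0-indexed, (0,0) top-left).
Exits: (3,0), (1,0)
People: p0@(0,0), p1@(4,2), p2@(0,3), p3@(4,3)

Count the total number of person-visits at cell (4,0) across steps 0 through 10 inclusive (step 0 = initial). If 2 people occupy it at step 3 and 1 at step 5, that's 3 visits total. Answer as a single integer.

Answer: 0

Derivation:
Step 0: p0@(0,0) p1@(4,2) p2@(0,3) p3@(4,3) -> at (4,0): 0 [-], cum=0
Step 1: p0@ESC p1@(3,2) p2@(1,3) p3@(3,3) -> at (4,0): 0 [-], cum=0
Step 2: p0@ESC p1@(3,1) p2@(1,2) p3@(3,2) -> at (4,0): 0 [-], cum=0
Step 3: p0@ESC p1@ESC p2@(1,1) p3@(3,1) -> at (4,0): 0 [-], cum=0
Step 4: p0@ESC p1@ESC p2@ESC p3@ESC -> at (4,0): 0 [-], cum=0
Total visits = 0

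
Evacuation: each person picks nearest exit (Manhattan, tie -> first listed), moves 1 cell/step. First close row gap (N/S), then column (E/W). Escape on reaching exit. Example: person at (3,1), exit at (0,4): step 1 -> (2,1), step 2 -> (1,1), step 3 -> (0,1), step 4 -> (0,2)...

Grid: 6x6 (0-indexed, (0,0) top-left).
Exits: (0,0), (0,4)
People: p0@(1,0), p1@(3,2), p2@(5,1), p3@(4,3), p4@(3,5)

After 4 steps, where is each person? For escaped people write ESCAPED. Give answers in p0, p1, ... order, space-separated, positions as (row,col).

Step 1: p0:(1,0)->(0,0)->EXIT | p1:(3,2)->(2,2) | p2:(5,1)->(4,1) | p3:(4,3)->(3,3) | p4:(3,5)->(2,5)
Step 2: p0:escaped | p1:(2,2)->(1,2) | p2:(4,1)->(3,1) | p3:(3,3)->(2,3) | p4:(2,5)->(1,5)
Step 3: p0:escaped | p1:(1,2)->(0,2) | p2:(3,1)->(2,1) | p3:(2,3)->(1,3) | p4:(1,5)->(0,5)
Step 4: p0:escaped | p1:(0,2)->(0,1) | p2:(2,1)->(1,1) | p3:(1,3)->(0,3) | p4:(0,5)->(0,4)->EXIT

ESCAPED (0,1) (1,1) (0,3) ESCAPED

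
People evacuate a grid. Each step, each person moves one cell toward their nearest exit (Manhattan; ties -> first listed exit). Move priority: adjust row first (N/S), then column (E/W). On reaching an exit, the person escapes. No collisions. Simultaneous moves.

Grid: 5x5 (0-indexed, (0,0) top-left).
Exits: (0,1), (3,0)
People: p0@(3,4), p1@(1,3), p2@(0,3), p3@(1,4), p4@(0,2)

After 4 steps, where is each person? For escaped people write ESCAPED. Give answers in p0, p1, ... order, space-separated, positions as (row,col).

Step 1: p0:(3,4)->(3,3) | p1:(1,3)->(0,3) | p2:(0,3)->(0,2) | p3:(1,4)->(0,4) | p4:(0,2)->(0,1)->EXIT
Step 2: p0:(3,3)->(3,2) | p1:(0,3)->(0,2) | p2:(0,2)->(0,1)->EXIT | p3:(0,4)->(0,3) | p4:escaped
Step 3: p0:(3,2)->(3,1) | p1:(0,2)->(0,1)->EXIT | p2:escaped | p3:(0,3)->(0,2) | p4:escaped
Step 4: p0:(3,1)->(3,0)->EXIT | p1:escaped | p2:escaped | p3:(0,2)->(0,1)->EXIT | p4:escaped

ESCAPED ESCAPED ESCAPED ESCAPED ESCAPED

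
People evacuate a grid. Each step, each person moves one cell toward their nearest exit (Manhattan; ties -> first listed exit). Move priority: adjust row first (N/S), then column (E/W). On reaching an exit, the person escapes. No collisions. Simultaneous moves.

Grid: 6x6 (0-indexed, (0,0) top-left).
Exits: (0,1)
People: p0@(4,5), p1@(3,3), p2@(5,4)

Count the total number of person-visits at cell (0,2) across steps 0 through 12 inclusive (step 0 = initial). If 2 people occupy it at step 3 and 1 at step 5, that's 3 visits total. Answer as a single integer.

Answer: 3

Derivation:
Step 0: p0@(4,5) p1@(3,3) p2@(5,4) -> at (0,2): 0 [-], cum=0
Step 1: p0@(3,5) p1@(2,3) p2@(4,4) -> at (0,2): 0 [-], cum=0
Step 2: p0@(2,5) p1@(1,3) p2@(3,4) -> at (0,2): 0 [-], cum=0
Step 3: p0@(1,5) p1@(0,3) p2@(2,4) -> at (0,2): 0 [-], cum=0
Step 4: p0@(0,5) p1@(0,2) p2@(1,4) -> at (0,2): 1 [p1], cum=1
Step 5: p0@(0,4) p1@ESC p2@(0,4) -> at (0,2): 0 [-], cum=1
Step 6: p0@(0,3) p1@ESC p2@(0,3) -> at (0,2): 0 [-], cum=1
Step 7: p0@(0,2) p1@ESC p2@(0,2) -> at (0,2): 2 [p0,p2], cum=3
Step 8: p0@ESC p1@ESC p2@ESC -> at (0,2): 0 [-], cum=3
Total visits = 3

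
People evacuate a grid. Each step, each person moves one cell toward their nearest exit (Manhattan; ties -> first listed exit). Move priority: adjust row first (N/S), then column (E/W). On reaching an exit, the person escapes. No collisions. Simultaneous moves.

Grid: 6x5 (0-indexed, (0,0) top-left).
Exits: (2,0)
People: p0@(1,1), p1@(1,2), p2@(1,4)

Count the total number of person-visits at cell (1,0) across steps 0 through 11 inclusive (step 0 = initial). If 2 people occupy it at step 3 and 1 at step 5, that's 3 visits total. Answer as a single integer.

Answer: 0

Derivation:
Step 0: p0@(1,1) p1@(1,2) p2@(1,4) -> at (1,0): 0 [-], cum=0
Step 1: p0@(2,1) p1@(2,2) p2@(2,4) -> at (1,0): 0 [-], cum=0
Step 2: p0@ESC p1@(2,1) p2@(2,3) -> at (1,0): 0 [-], cum=0
Step 3: p0@ESC p1@ESC p2@(2,2) -> at (1,0): 0 [-], cum=0
Step 4: p0@ESC p1@ESC p2@(2,1) -> at (1,0): 0 [-], cum=0
Step 5: p0@ESC p1@ESC p2@ESC -> at (1,0): 0 [-], cum=0
Total visits = 0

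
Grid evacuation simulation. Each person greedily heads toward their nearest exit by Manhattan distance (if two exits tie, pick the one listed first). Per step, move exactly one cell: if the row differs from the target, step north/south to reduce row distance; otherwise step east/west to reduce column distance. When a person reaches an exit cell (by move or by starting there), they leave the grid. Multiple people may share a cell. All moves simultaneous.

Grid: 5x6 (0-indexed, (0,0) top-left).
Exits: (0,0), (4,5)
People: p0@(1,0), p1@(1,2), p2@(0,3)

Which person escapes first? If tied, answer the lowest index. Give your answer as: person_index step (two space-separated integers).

Step 1: p0:(1,0)->(0,0)->EXIT | p1:(1,2)->(0,2) | p2:(0,3)->(0,2)
Step 2: p0:escaped | p1:(0,2)->(0,1) | p2:(0,2)->(0,1)
Step 3: p0:escaped | p1:(0,1)->(0,0)->EXIT | p2:(0,1)->(0,0)->EXIT
Exit steps: [1, 3, 3]
First to escape: p0 at step 1

Answer: 0 1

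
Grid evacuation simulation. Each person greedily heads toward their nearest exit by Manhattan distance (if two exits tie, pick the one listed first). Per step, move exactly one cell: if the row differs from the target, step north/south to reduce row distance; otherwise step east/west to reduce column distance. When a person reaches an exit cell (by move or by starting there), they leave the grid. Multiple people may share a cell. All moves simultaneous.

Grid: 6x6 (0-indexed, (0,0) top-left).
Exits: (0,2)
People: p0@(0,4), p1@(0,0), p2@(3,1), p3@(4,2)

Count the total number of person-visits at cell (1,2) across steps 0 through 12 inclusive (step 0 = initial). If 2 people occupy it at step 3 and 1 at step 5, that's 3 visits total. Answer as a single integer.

Step 0: p0@(0,4) p1@(0,0) p2@(3,1) p3@(4,2) -> at (1,2): 0 [-], cum=0
Step 1: p0@(0,3) p1@(0,1) p2@(2,1) p3@(3,2) -> at (1,2): 0 [-], cum=0
Step 2: p0@ESC p1@ESC p2@(1,1) p3@(2,2) -> at (1,2): 0 [-], cum=0
Step 3: p0@ESC p1@ESC p2@(0,1) p3@(1,2) -> at (1,2): 1 [p3], cum=1
Step 4: p0@ESC p1@ESC p2@ESC p3@ESC -> at (1,2): 0 [-], cum=1
Total visits = 1

Answer: 1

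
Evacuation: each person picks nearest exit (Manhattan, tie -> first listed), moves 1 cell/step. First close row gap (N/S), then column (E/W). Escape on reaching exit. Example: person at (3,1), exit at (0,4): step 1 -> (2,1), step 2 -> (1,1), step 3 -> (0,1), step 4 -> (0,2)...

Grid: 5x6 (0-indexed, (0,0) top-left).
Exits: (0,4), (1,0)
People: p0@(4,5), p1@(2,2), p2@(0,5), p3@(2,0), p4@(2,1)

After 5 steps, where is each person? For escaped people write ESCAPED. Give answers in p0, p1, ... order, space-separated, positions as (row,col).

Step 1: p0:(4,5)->(3,5) | p1:(2,2)->(1,2) | p2:(0,5)->(0,4)->EXIT | p3:(2,0)->(1,0)->EXIT | p4:(2,1)->(1,1)
Step 2: p0:(3,5)->(2,5) | p1:(1,2)->(1,1) | p2:escaped | p3:escaped | p4:(1,1)->(1,0)->EXIT
Step 3: p0:(2,5)->(1,5) | p1:(1,1)->(1,0)->EXIT | p2:escaped | p3:escaped | p4:escaped
Step 4: p0:(1,5)->(0,5) | p1:escaped | p2:escaped | p3:escaped | p4:escaped
Step 5: p0:(0,5)->(0,4)->EXIT | p1:escaped | p2:escaped | p3:escaped | p4:escaped

ESCAPED ESCAPED ESCAPED ESCAPED ESCAPED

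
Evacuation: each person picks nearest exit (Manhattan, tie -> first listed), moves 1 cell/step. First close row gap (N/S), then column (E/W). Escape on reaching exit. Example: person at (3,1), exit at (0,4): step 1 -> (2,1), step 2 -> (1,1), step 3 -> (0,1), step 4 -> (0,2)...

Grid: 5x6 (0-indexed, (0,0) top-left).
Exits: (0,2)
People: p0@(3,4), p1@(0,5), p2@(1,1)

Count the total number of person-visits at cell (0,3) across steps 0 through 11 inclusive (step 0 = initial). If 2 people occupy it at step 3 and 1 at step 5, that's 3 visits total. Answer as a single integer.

Step 0: p0@(3,4) p1@(0,5) p2@(1,1) -> at (0,3): 0 [-], cum=0
Step 1: p0@(2,4) p1@(0,4) p2@(0,1) -> at (0,3): 0 [-], cum=0
Step 2: p0@(1,4) p1@(0,3) p2@ESC -> at (0,3): 1 [p1], cum=1
Step 3: p0@(0,4) p1@ESC p2@ESC -> at (0,3): 0 [-], cum=1
Step 4: p0@(0,3) p1@ESC p2@ESC -> at (0,3): 1 [p0], cum=2
Step 5: p0@ESC p1@ESC p2@ESC -> at (0,3): 0 [-], cum=2
Total visits = 2

Answer: 2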